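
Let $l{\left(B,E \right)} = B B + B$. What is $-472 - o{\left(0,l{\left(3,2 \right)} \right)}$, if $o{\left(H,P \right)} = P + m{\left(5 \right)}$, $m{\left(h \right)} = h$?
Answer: $-489$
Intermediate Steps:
$l{\left(B,E \right)} = B + B^{2}$ ($l{\left(B,E \right)} = B^{2} + B = B + B^{2}$)
$o{\left(H,P \right)} = 5 + P$ ($o{\left(H,P \right)} = P + 5 = 5 + P$)
$-472 - o{\left(0,l{\left(3,2 \right)} \right)} = -472 - \left(5 + 3 \left(1 + 3\right)\right) = -472 - \left(5 + 3 \cdot 4\right) = -472 - \left(5 + 12\right) = -472 - 17 = -489$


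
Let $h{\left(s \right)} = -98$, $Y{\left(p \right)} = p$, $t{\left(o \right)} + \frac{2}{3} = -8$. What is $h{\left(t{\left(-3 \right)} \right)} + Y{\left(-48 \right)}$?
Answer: $-146$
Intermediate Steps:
$t{\left(o \right)} = - \frac{26}{3}$ ($t{\left(o \right)} = - \frac{2}{3} - 8 = - \frac{26}{3}$)
$h{\left(t{\left(-3 \right)} \right)} + Y{\left(-48 \right)} = -98 - 48 = -146$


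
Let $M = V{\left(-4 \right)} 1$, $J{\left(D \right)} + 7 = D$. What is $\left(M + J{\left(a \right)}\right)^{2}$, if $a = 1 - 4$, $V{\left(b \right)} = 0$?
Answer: $100$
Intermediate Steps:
$a = -3$
$J{\left(D \right)} = -7 + D$
$M = 0$ ($M = 0 \cdot 1 = 0$)
$\left(M + J{\left(a \right)}\right)^{2} = \left(0 - 10\right)^{2} = \left(-10\right)^{2} = 100$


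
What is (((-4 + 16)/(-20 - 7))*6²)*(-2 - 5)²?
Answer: -784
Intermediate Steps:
(((-4 + 16)/(-20 - 7))*6²)*(-2 - 5)² = ((12/(-27))*36)*(-7)² = ((12*(-1/27))*36)*49 = -4/9*36*49 = -16*49 = -784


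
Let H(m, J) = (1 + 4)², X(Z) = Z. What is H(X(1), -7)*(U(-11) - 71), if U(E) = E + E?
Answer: -2325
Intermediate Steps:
U(E) = 2*E
H(m, J) = 25 (H(m, J) = 5² = 25)
H(X(1), -7)*(U(-11) - 71) = 25*(2*(-11) - 71) = 25*(-22 - 71) = 25*(-93) = -2325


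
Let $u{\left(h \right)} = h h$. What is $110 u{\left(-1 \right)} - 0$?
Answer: $110$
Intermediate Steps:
$u{\left(h \right)} = h^{2}$
$110 u{\left(-1 \right)} - 0 = 110 \left(-1\right)^{2} - 0 = 110 \cdot 1 + 0 = 110 + 0 = 110$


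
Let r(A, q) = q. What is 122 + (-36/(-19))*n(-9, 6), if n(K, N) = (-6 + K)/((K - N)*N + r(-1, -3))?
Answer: 72038/589 ≈ 122.31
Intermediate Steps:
n(K, N) = (-6 + K)/(-3 + N*(K - N)) (n(K, N) = (-6 + K)/((K - N)*N - 3) = (-6 + K)/(N*(K - N) - 3) = (-6 + K)/(-3 + N*(K - N)))
122 + (-36/(-19))*n(-9, 6) = 122 + (-36/(-19))*((6 - 1*(-9))/(3 + 6² - 1*(-9)*6)) = 122 + (-36*(-1/19))*((6 + 9)/(3 + 36 + 54)) = 122 + 36*(15/93)/19 = 122 + 36*((1/93)*15)/19 = 122 + (36/19)*(5/31) = 122 + 180/589 = 72038/589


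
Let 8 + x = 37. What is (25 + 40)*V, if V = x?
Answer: 1885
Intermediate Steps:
x = 29 (x = -8 + 37 = 29)
V = 29
(25 + 40)*V = (25 + 40)*29 = 65*29 = 1885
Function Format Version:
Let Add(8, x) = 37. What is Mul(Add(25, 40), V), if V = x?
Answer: 1885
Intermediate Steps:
x = 29 (x = Add(-8, 37) = 29)
V = 29
Mul(Add(25, 40), V) = Mul(Add(25, 40), 29) = Mul(65, 29) = 1885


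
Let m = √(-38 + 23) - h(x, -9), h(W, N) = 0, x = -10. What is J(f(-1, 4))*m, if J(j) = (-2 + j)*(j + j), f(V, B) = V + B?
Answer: 6*I*√15 ≈ 23.238*I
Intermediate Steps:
f(V, B) = B + V
J(j) = 2*j*(-2 + j) (J(j) = (-2 + j)*(2*j) = 2*j*(-2 + j))
m = I*√15 (m = √(-38 + 23) - 1*0 = √(-15) + 0 = I*√15 + 0 = I*√15 ≈ 3.873*I)
J(f(-1, 4))*m = (2*(4 - 1)*(-2 + (4 - 1)))*(I*√15) = (2*3*(-2 + 3))*(I*√15) = (2*3*1)*(I*√15) = 6*(I*√15) = 6*I*√15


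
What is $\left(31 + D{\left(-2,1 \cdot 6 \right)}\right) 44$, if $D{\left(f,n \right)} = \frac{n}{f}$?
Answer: $1232$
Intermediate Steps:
$\left(31 + D{\left(-2,1 \cdot 6 \right)}\right) 44 = \left(31 + \frac{1 \cdot 6}{-2}\right) 44 = \left(31 + 6 \left(- \frac{1}{2}\right)\right) 44 = \left(31 - 3\right) 44 = 28 \cdot 44 = 1232$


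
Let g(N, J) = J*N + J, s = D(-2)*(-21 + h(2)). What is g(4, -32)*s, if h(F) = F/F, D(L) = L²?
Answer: 12800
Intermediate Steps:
h(F) = 1
s = -80 (s = (-2)²*(-21 + 1) = 4*(-20) = -80)
g(N, J) = J + J*N
g(4, -32)*s = -32*(1 + 4)*(-80) = -32*5*(-80) = -160*(-80) = 12800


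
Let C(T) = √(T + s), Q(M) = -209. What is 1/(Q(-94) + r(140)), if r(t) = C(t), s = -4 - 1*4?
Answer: -19/3959 - 2*√33/43549 ≈ -0.0050630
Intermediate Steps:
s = -8 (s = -4 - 4 = -8)
C(T) = √(-8 + T) (C(T) = √(T - 8) = √(-8 + T))
r(t) = √(-8 + t)
1/(Q(-94) + r(140)) = 1/(-209 + √(-8 + 140)) = 1/(-209 + √132) = 1/(-209 + 2*√33)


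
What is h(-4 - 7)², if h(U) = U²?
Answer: 14641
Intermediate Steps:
h(-4 - 7)² = ((-4 - 7)²)² = ((-11)²)² = 121² = 14641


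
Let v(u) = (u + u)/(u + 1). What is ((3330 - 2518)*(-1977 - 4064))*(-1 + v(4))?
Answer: -14715876/5 ≈ -2.9432e+6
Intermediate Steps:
v(u) = 2*u/(1 + u) (v(u) = (2*u)/(1 + u) = 2*u/(1 + u))
((3330 - 2518)*(-1977 - 4064))*(-1 + v(4)) = ((3330 - 2518)*(-1977 - 4064))*(-1 + 2*4/(1 + 4)) = (812*(-6041))*(-1 + 2*4/5) = -4905292*(-1 + 2*4*(1/5)) = -4905292*(-1 + 8/5) = -4905292*3/5 = -14715876/5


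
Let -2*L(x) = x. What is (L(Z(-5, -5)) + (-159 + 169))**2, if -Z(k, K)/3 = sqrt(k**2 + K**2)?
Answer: 425/2 + 150*sqrt(2) ≈ 424.63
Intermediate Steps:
Z(k, K) = -3*sqrt(K**2 + k**2) (Z(k, K) = -3*sqrt(k**2 + K**2) = -3*sqrt(K**2 + k**2))
L(x) = -x/2
(L(Z(-5, -5)) + (-159 + 169))**2 = (-(-3)*sqrt((-5)**2 + (-5)**2)/2 + (-159 + 169))**2 = (-(-3)*sqrt(25 + 25)/2 + 10)**2 = (-(-3)*sqrt(50)/2 + 10)**2 = (-(-3)*5*sqrt(2)/2 + 10)**2 = (-(-15)*sqrt(2)/2 + 10)**2 = (15*sqrt(2)/2 + 10)**2 = (10 + 15*sqrt(2)/2)**2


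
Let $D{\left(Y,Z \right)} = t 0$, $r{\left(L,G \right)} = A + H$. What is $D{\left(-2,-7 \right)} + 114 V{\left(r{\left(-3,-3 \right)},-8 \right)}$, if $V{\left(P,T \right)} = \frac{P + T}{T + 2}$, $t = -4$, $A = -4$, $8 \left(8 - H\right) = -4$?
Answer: $\frac{133}{2} \approx 66.5$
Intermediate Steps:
$H = \frac{17}{2}$ ($H = 8 - - \frac{1}{2} = 8 + \frac{1}{2} = \frac{17}{2} \approx 8.5$)
$r{\left(L,G \right)} = \frac{9}{2}$ ($r{\left(L,G \right)} = -4 + \frac{17}{2} = \frac{9}{2}$)
$V{\left(P,T \right)} = \frac{P + T}{2 + T}$
$D{\left(Y,Z \right)} = 0$ ($D{\left(Y,Z \right)} = \left(-4\right) 0 = 0$)
$D{\left(-2,-7 \right)} + 114 V{\left(r{\left(-3,-3 \right)},-8 \right)} = 0 + 114 \frac{\frac{9}{2} - 8}{2 - 8} = 0 + 114 \frac{1}{-6} \left(- \frac{7}{2}\right) = 0 + 114 \left(\left(- \frac{1}{6}\right) \left(- \frac{7}{2}\right)\right) = 0 + 114 \cdot \frac{7}{12} = 0 + \frac{133}{2} = \frac{133}{2}$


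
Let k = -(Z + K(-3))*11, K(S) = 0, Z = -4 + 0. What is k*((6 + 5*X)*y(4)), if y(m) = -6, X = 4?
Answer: -6864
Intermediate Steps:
Z = -4
k = 44 (k = -(-4 + 0)*11 = -(-4)*11 = -1*(-44) = 44)
k*((6 + 5*X)*y(4)) = 44*((6 + 5*4)*(-6)) = 44*((6 + 20)*(-6)) = 44*(26*(-6)) = 44*(-156) = -6864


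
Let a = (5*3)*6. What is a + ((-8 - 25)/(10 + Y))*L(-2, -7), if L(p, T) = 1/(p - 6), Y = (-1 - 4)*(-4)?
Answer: 7211/80 ≈ 90.137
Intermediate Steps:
a = 90 (a = 15*6 = 90)
Y = 20 (Y = -5*(-4) = 20)
L(p, T) = 1/(-6 + p)
a + ((-8 - 25)/(10 + Y))*L(-2, -7) = 90 + ((-8 - 25)/(10 + 20))/(-6 - 2) = 90 - 33/30/(-8) = 90 - 33*1/30*(-⅛) = 90 - 11/10*(-⅛) = 90 + 11/80 = 7211/80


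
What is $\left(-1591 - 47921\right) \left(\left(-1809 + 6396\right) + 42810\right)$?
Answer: $-2346720264$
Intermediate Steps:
$\left(-1591 - 47921\right) \left(\left(-1809 + 6396\right) + 42810\right) = - 49512 \left(4587 + 42810\right) = \left(-49512\right) 47397 = -2346720264$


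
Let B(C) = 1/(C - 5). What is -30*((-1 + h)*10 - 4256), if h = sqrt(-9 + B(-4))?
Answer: 127980 - 100*I*sqrt(82) ≈ 1.2798e+5 - 905.54*I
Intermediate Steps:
B(C) = 1/(-5 + C)
h = I*sqrt(82)/3 (h = sqrt(-9 + 1/(-5 - 4)) = sqrt(-9 + 1/(-9)) = sqrt(-9 - 1/9) = sqrt(-82/9) = I*sqrt(82)/3 ≈ 3.0185*I)
-30*((-1 + h)*10 - 4256) = -30*((-1 + I*sqrt(82)/3)*10 - 4256) = -30*((-10 + 10*I*sqrt(82)/3) - 4256) = -30*(-4266 + 10*I*sqrt(82)/3) = 127980 - 100*I*sqrt(82)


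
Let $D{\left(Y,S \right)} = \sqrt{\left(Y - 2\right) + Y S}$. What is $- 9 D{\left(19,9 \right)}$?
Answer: $- 18 \sqrt{47} \approx -123.4$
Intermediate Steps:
$D{\left(Y,S \right)} = \sqrt{-2 + Y + S Y}$ ($D{\left(Y,S \right)} = \sqrt{\left(-2 + Y\right) + S Y} = \sqrt{-2 + Y + S Y}$)
$- 9 D{\left(19,9 \right)} = - 9 \sqrt{-2 + 19 + 9 \cdot 19} = - 9 \sqrt{-2 + 19 + 171} = - 9 \sqrt{188} = - 9 \cdot 2 \sqrt{47} = - 18 \sqrt{47}$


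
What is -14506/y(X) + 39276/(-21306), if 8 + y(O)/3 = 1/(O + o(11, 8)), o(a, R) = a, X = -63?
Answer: 2670372866/4442301 ≈ 601.12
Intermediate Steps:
y(O) = -24 + 3/(11 + O) (y(O) = -24 + 3/(O + 11) = -24 + 3/(11 + O))
-14506/y(X) + 39276/(-21306) = -14506*(11 - 63)/(3*(-87 - 8*(-63))) + 39276/(-21306) = -14506*(-52/(3*(-87 + 504))) + 39276*(-1/21306) = -14506/(3*(-1/52)*417) - 6546/3551 = -14506/(-1251/52) - 6546/3551 = -14506*(-52/1251) - 6546/3551 = 754312/1251 - 6546/3551 = 2670372866/4442301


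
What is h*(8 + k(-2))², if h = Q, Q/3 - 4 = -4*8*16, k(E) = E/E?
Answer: -123444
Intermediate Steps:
k(E) = 1
Q = -1524 (Q = 12 + 3*(-4*8*16) = 12 + 3*(-32*16) = 12 + 3*(-512) = 12 - 1536 = -1524)
h = -1524
h*(8 + k(-2))² = -1524*(8 + 1)² = -1524*9² = -1524*81 = -123444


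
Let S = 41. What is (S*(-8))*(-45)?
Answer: 14760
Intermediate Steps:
(S*(-8))*(-45) = (41*(-8))*(-45) = -328*(-45) = 14760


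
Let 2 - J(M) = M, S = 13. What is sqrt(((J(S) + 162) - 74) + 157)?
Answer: 3*sqrt(26) ≈ 15.297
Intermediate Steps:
J(M) = 2 - M
sqrt(((J(S) + 162) - 74) + 157) = sqrt((((2 - 1*13) + 162) - 74) + 157) = sqrt((((2 - 13) + 162) - 74) + 157) = sqrt(((-11 + 162) - 74) + 157) = sqrt((151 - 74) + 157) = sqrt(77 + 157) = sqrt(234) = 3*sqrt(26)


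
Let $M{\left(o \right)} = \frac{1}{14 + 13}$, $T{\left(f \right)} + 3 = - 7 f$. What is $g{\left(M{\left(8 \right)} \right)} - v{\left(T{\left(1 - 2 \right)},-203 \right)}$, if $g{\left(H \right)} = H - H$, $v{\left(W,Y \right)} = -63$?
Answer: $63$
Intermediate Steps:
$T{\left(f \right)} = -3 - 7 f$
$M{\left(o \right)} = \frac{1}{27}$
$g{\left(H \right)} = 0$
$g{\left(M{\left(8 \right)} \right)} - v{\left(T{\left(1 - 2 \right)},-203 \right)} = 0 - -63 = 0 + 63 = 63$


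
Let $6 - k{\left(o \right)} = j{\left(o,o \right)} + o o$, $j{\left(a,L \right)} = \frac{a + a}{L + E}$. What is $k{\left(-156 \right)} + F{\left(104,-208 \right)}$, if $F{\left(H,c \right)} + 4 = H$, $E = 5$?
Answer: $- \frac{3659042}{151} \approx -24232.0$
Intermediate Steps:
$F{\left(H,c \right)} = -4 + H$
$j{\left(a,L \right)} = \frac{2 a}{5 + L}$ ($j{\left(a,L \right)} = \frac{a + a}{L + 5} = \frac{2 a}{5 + L}$)
$k{\left(o \right)} = 6 - o^{2} - \frac{2 o}{5 + o}$ ($k{\left(o \right)} = 6 - \left(\frac{2 o}{5 + o} + o o\right) = 6 - \left(\frac{2 o}{5 + o} + o^{2}\right) = 6 - \left(o^{2} + \frac{2 o}{5 + o}\right) = 6 - o^{2} - \frac{2 o}{5 + o}$)
$k{\left(-156 \right)} + F{\left(104,-208 \right)} = \frac{\left(-2\right) \left(-156\right) + \left(5 - 156\right) \left(6 - \left(-156\right)^{2}\right)}{5 - 156} + \left(-4 + 104\right) = \frac{312 - 151 \left(6 - 24336\right)}{-151} + 100 = - \frac{312 - 151 \left(6 - 24336\right)}{151} + 100 = - \frac{312 - -3673830}{151} + 100 = - \frac{312 + 3673830}{151} + 100 = \left(- \frac{1}{151}\right) 3674142 + 100 = - \frac{3674142}{151} + 100 = - \frac{3659042}{151}$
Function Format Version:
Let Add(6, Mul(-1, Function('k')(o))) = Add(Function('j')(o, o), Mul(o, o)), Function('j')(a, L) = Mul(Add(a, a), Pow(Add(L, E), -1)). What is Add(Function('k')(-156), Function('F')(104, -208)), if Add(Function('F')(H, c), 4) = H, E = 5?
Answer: Rational(-3659042, 151) ≈ -24232.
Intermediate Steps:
Function('F')(H, c) = Add(-4, H)
Function('j')(a, L) = Mul(2, a, Pow(Add(5, L), -1)) (Function('j')(a, L) = Mul(Add(a, a), Pow(Add(L, 5), -1)) = Mul(Mul(2, a), Pow(Add(5, L), -1)) = Mul(2, a, Pow(Add(5, L), -1)))
Function('k')(o) = Add(6, Mul(-1, Pow(o, 2)), Mul(-2, o, Pow(Add(5, o), -1))) (Function('k')(o) = Add(6, Mul(-1, Add(Mul(2, o, Pow(Add(5, o), -1)), Mul(o, o)))) = Add(6, Mul(-1, Add(Mul(2, o, Pow(Add(5, o), -1)), Pow(o, 2)))) = Add(6, Mul(-1, Add(Pow(o, 2), Mul(2, o, Pow(Add(5, o), -1))))) = Add(6, Add(Mul(-1, Pow(o, 2)), Mul(-2, o, Pow(Add(5, o), -1)))) = Add(6, Mul(-1, Pow(o, 2)), Mul(-2, o, Pow(Add(5, o), -1))))
Add(Function('k')(-156), Function('F')(104, -208)) = Add(Mul(Pow(Add(5, -156), -1), Add(Mul(-2, -156), Mul(Add(5, -156), Add(6, Mul(-1, Pow(-156, 2)))))), Add(-4, 104)) = Add(Mul(Pow(-151, -1), Add(312, Mul(-151, Add(6, Mul(-1, 24336))))), 100) = Add(Mul(Rational(-1, 151), Add(312, Mul(-151, Add(6, -24336)))), 100) = Add(Mul(Rational(-1, 151), Add(312, Mul(-151, -24330))), 100) = Add(Mul(Rational(-1, 151), Add(312, 3673830)), 100) = Add(Mul(Rational(-1, 151), 3674142), 100) = Add(Rational(-3674142, 151), 100) = Rational(-3659042, 151)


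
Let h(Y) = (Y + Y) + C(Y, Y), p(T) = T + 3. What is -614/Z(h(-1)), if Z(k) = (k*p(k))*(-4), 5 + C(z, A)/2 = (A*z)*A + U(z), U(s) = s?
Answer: 307/416 ≈ 0.73798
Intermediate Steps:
C(z, A) = -10 + 2*z + 2*z*A**2 (C(z, A) = -10 + 2*((A*z)*A + z) = -10 + 2*(z*A**2 + z) = -10 + 2*(z + z*A**2) = -10 + (2*z + 2*z*A**2) = -10 + 2*z + 2*z*A**2)
p(T) = 3 + T
h(Y) = -10 + 2*Y**3 + 4*Y (h(Y) = (Y + Y) + (-10 + 2*Y + 2*Y*Y**2) = 2*Y + (-10 + 2*Y + 2*Y**3) = -10 + 2*Y**3 + 4*Y)
Z(k) = -4*k*(3 + k) (Z(k) = (k*(3 + k))*(-4) = -4*k*(3 + k))
-614/Z(h(-1)) = -614*(-1/(4*(3 + (-10 + 2*(-1)**3 + 4*(-1)))*(-10 + 2*(-1)**3 + 4*(-1)))) = -614*(-1/(4*(3 + (-10 + 2*(-1) - 4))*(-10 + 2*(-1) - 4))) = -614*(-1/(4*(3 + (-10 - 2 - 4))*(-10 - 2 - 4))) = -614*1/(64*(3 - 16)) = -614/((-4*(-16)*(-13))) = -614/(-832) = -614*(-1/832) = 307/416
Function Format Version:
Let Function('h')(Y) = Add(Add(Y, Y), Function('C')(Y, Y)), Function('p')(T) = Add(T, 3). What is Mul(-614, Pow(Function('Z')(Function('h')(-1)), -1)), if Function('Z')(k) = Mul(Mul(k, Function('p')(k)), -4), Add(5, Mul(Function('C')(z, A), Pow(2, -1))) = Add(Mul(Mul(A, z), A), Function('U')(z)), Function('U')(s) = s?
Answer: Rational(307, 416) ≈ 0.73798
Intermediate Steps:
Function('C')(z, A) = Add(-10, Mul(2, z), Mul(2, z, Pow(A, 2))) (Function('C')(z, A) = Add(-10, Mul(2, Add(Mul(Mul(A, z), A), z))) = Add(-10, Mul(2, Add(Mul(z, Pow(A, 2)), z))) = Add(-10, Mul(2, Add(z, Mul(z, Pow(A, 2))))) = Add(-10, Add(Mul(2, z), Mul(2, z, Pow(A, 2)))) = Add(-10, Mul(2, z), Mul(2, z, Pow(A, 2))))
Function('p')(T) = Add(3, T)
Function('h')(Y) = Add(-10, Mul(2, Pow(Y, 3)), Mul(4, Y)) (Function('h')(Y) = Add(Add(Y, Y), Add(-10, Mul(2, Y), Mul(2, Y, Pow(Y, 2)))) = Add(Mul(2, Y), Add(-10, Mul(2, Y), Mul(2, Pow(Y, 3)))) = Add(-10, Mul(2, Pow(Y, 3)), Mul(4, Y)))
Function('Z')(k) = Mul(-4, k, Add(3, k)) (Function('Z')(k) = Mul(Mul(k, Add(3, k)), -4) = Mul(-4, k, Add(3, k)))
Mul(-614, Pow(Function('Z')(Function('h')(-1)), -1)) = Mul(-614, Pow(Mul(-4, Add(-10, Mul(2, Pow(-1, 3)), Mul(4, -1)), Add(3, Add(-10, Mul(2, Pow(-1, 3)), Mul(4, -1)))), -1)) = Mul(-614, Pow(Mul(-4, Add(-10, Mul(2, -1), -4), Add(3, Add(-10, Mul(2, -1), -4))), -1)) = Mul(-614, Pow(Mul(-4, Add(-10, -2, -4), Add(3, Add(-10, -2, -4))), -1)) = Mul(-614, Pow(Mul(-4, -16, Add(3, -16)), -1)) = Mul(-614, Pow(Mul(-4, -16, -13), -1)) = Mul(-614, Pow(-832, -1)) = Mul(-614, Rational(-1, 832)) = Rational(307, 416)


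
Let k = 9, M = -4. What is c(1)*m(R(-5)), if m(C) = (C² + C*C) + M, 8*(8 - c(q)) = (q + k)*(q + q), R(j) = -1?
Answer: -11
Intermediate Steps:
c(q) = 8 - q*(9 + q)/4 (c(q) = 8 - (q + 9)*(q + q)/8 = 8 - (9 + q)*2*q/8 = 8 - q*(9 + q)/4)
m(C) = -4 + 2*C² (m(C) = (C² + C*C) - 4 = (C² + C²) - 4 = 2*C² - 4 = -4 + 2*C²)
c(1)*m(R(-5)) = (8 - 9/4*1 - ¼*1²)*(-4 + 2*(-1)²) = (8 - 9/4 - ¼*1)*(-4 + 2*1) = (8 - 9/4 - ¼)*(-4 + 2) = (11/2)*(-2) = -11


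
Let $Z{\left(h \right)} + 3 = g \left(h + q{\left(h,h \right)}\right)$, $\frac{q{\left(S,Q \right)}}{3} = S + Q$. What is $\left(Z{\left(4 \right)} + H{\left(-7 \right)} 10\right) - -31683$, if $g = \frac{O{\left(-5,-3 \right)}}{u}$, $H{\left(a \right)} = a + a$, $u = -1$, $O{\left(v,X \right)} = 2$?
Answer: $31484$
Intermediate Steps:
$q{\left(S,Q \right)} = 3 Q + 3 S$ ($q{\left(S,Q \right)} = 3 \left(S + Q\right) = 3 \left(Q + S\right) = 3 Q + 3 S$)
$H{\left(a \right)} = 2 a$
$g = -2$ ($g = \frac{2}{-1} = 2 \left(-1\right) = -2$)
$Z{\left(h \right)} = -3 - 14 h$ ($Z{\left(h \right)} = -3 - 2 \left(h + \left(3 h + 3 h\right)\right) = -3 - 2 \left(h + 6 h\right) = -3 - 2 \cdot 7 h = -3 - 14 h$)
$\left(Z{\left(4 \right)} + H{\left(-7 \right)} 10\right) - -31683 = \left(\left(-3 - 56\right) + 2 \left(-7\right) 10\right) - -31683 = \left(\left(-3 - 56\right) - 140\right) + 31683 = \left(-59 - 140\right) + 31683 = -199 + 31683 = 31484$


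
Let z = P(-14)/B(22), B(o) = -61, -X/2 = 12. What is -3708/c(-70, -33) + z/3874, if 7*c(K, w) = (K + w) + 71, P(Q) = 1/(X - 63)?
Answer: 66704707255/82237272 ≈ 811.13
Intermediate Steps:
X = -24 (X = -2*12 = -24)
P(Q) = -1/87 (P(Q) = 1/(-24 - 63) = 1/(-87) = -1/87)
c(K, w) = 71/7 + K/7 + w/7 (c(K, w) = ((K + w) + 71)/7 = (71 + K + w)/7 = 71/7 + K/7 + w/7)
z = 1/5307 (z = -1/87/(-61) = -1/87*(-1/61) = 1/5307 ≈ 0.00018843)
-3708/c(-70, -33) + z/3874 = -3708/(71/7 + (⅐)*(-70) + (⅐)*(-33)) + (1/5307)/3874 = -3708/(71/7 - 10 - 33/7) + (1/5307)*(1/3874) = -3708/(-32/7) + 1/20559318 = -3708*(-7/32) + 1/20559318 = 6489/8 + 1/20559318 = 66704707255/82237272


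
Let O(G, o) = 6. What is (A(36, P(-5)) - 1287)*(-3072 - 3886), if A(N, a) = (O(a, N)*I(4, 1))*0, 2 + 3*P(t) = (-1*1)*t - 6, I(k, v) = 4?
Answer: 8954946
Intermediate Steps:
P(t) = -8/3 - t/3 (P(t) = -⅔ + ((-1*1)*t - 6)/3 = -⅔ + (-t - 6)/3 = -⅔ + (-6 - t)/3 = -⅔ + (-2 - t/3) = -8/3 - t/3)
A(N, a) = 0 (A(N, a) = (6*4)*0 = 24*0 = 0)
(A(36, P(-5)) - 1287)*(-3072 - 3886) = (0 - 1287)*(-3072 - 3886) = -1287*(-6958) = 8954946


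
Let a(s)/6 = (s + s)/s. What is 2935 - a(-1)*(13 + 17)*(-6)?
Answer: 5095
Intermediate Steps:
a(s) = 12 (a(s) = 6*((s + s)/s) = 6*((2*s)/s) = 6*2 = 12)
2935 - a(-1)*(13 + 17)*(-6) = 2935 - 12*(13 + 17)*(-6) = 2935 - 12*30*(-6) = 2935 - 12*(-180) = 2935 - 1*(-2160) = 2935 + 2160 = 5095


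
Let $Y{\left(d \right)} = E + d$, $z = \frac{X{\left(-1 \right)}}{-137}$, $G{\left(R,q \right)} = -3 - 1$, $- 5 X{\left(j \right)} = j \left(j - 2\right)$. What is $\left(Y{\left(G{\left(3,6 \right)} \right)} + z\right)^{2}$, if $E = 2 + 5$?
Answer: $\frac{4235364}{469225} \approx 9.0263$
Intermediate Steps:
$X{\left(j \right)} = - \frac{j \left(-2 + j\right)}{5}$ ($X{\left(j \right)} = - \frac{j \left(j - 2\right)}{5} = - \frac{j \left(-2 + j\right)}{5}$)
$G{\left(R,q \right)} = -4$ ($G{\left(R,q \right)} = -3 - 1 = -4$)
$E = 7$
$z = \frac{3}{685}$ ($z = \frac{\frac{1}{5} \left(-1\right) \left(2 - -1\right)}{-137} = \frac{1}{5} \left(-1\right) \left(2 + 1\right) \left(- \frac{1}{137}\right) = \frac{1}{5} \left(-1\right) 3 \left(- \frac{1}{137}\right) = \left(- \frac{3}{5}\right) \left(- \frac{1}{137}\right) = \frac{3}{685} \approx 0.0043796$)
$Y{\left(d \right)} = 7 + d$
$\left(Y{\left(G{\left(3,6 \right)} \right)} + z\right)^{2} = \left(\left(7 - 4\right) + \frac{3}{685}\right)^{2} = \left(3 + \frac{3}{685}\right)^{2} = \left(\frac{2058}{685}\right)^{2} = \frac{4235364}{469225}$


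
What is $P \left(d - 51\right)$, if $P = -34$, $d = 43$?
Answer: $272$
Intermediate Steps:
$P \left(d - 51\right) = - 34 \left(43 - 51\right) = \left(-34\right) \left(-8\right) = 272$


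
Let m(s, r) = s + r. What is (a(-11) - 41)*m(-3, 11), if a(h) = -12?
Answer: -424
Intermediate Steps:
m(s, r) = r + s
(a(-11) - 41)*m(-3, 11) = (-12 - 41)*(11 - 3) = -53*8 = -424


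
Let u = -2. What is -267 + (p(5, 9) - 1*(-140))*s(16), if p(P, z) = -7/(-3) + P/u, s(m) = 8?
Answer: 2555/3 ≈ 851.67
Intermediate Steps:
p(P, z) = 7/3 - P/2 (p(P, z) = -7/(-3) + P/(-2) = -7*(-⅓) + P*(-½) = 7/3 - P/2)
-267 + (p(5, 9) - 1*(-140))*s(16) = -267 + ((7/3 - ½*5) - 1*(-140))*8 = -267 + ((7/3 - 5/2) + 140)*8 = -267 + (-⅙ + 140)*8 = -267 + (839/6)*8 = -267 + 3356/3 = 2555/3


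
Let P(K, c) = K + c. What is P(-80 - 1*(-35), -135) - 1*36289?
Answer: -36469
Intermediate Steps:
P(-80 - 1*(-35), -135) - 1*36289 = ((-80 - 1*(-35)) - 135) - 1*36289 = ((-80 + 35) - 135) - 36289 = (-45 - 135) - 36289 = -180 - 36289 = -36469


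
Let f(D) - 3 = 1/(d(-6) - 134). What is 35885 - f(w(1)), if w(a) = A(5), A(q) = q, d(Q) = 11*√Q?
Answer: 335173829/9341 + 11*I*√6/18682 ≈ 35882.0 + 0.0014423*I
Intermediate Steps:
w(a) = 5
f(D) = 3 + 1/(-134 + 11*I*√6) (f(D) = 3 + 1/(11*√(-6) - 134) = 3 + 1/(11*(I*√6) - 134) = 3 + 1/(11*I*√6 - 134) = 3 + 1/(-134 + 11*I*√6))
35885 - f(w(1)) = 35885 - (27956/9341 - 11*I*√6/18682) = 35885 + (-27956/9341 + 11*I*√6/18682) = 335173829/9341 + 11*I*√6/18682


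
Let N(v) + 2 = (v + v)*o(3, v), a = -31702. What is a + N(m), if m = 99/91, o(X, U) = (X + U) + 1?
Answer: -262449150/8281 ≈ -31693.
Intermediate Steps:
o(X, U) = 1 + U + X (o(X, U) = (U + X) + 1 = 1 + U + X)
m = 99/91 (m = 99*(1/91) = 99/91 ≈ 1.0879)
N(v) = -2 + 2*v*(4 + v) (N(v) = -2 + (v + v)*(1 + v + 3) = -2 + (2*v)*(4 + v) = -2 + 2*v*(4 + v))
a + N(m) = -31702 + (-2 + 2*(99/91)*(4 + 99/91)) = -31702 + (-2 + 2*(99/91)*(463/91)) = -31702 + (-2 + 91674/8281) = -31702 + 75112/8281 = -262449150/8281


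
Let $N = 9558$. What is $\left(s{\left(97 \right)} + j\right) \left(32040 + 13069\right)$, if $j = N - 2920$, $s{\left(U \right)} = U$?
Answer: $303809115$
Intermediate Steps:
$j = 6638$ ($j = 9558 - 2920 = 6638$)
$\left(s{\left(97 \right)} + j\right) \left(32040 + 13069\right) = \left(97 + 6638\right) \left(32040 + 13069\right) = 6735 \cdot 45109 = 303809115$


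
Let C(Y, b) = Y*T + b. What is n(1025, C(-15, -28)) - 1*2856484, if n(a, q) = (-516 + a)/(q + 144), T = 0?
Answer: -331351635/116 ≈ -2.8565e+6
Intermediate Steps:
C(Y, b) = b (C(Y, b) = Y*0 + b = 0 + b = b)
n(a, q) = (-516 + a)/(144 + q)
n(1025, C(-15, -28)) - 1*2856484 = (-516 + 1025)/(144 - 28) - 1*2856484 = 509/116 - 2856484 = -331351635/116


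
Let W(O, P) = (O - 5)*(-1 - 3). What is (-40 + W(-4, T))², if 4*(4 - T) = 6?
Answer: 16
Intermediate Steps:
T = 5/2 (T = 4 - ¼*6 = 4 - 3/2 = 5/2 ≈ 2.5000)
W(O, P) = 20 - 4*O (W(O, P) = (-5 + O)*(-4) = 20 - 4*O)
(-40 + W(-4, T))² = (-40 + (20 - 4*(-4)))² = (-40 + (20 + 16))² = (-40 + 36)² = (-4)² = 16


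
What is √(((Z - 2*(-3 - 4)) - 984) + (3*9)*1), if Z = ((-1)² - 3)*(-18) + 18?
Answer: I*√889 ≈ 29.816*I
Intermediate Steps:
Z = 54 (Z = (1 - 3)*(-18) + 18 = -2*(-18) + 18 = 36 + 18 = 54)
√(((Z - 2*(-3 - 4)) - 984) + (3*9)*1) = √(((54 - 2*(-3 - 4)) - 984) + (3*9)*1) = √(((54 - 2*(-7)) - 984) + 27*1) = √(((54 + 14) - 984) + 27) = √((68 - 984) + 27) = √(-916 + 27) = √(-889) = I*√889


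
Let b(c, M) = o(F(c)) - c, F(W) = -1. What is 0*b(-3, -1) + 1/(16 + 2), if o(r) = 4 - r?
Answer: 1/18 ≈ 0.055556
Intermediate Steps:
b(c, M) = 5 - c (b(c, M) = (4 - 1*(-1)) - c = (4 + 1) - c = 5 - c)
0*b(-3, -1) + 1/(16 + 2) = 0*(5 - 1*(-3)) + 1/(16 + 2) = 0*(5 + 3) + 1/18 = 0*8 + 1/18 = 0 + 1/18 = 1/18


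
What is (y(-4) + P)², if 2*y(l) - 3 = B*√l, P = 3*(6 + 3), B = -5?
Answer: 3149/4 - 285*I ≈ 787.25 - 285.0*I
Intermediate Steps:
P = 27 (P = 3*9 = 27)
y(l) = 3/2 - 5*√l/2 (y(l) = 3/2 + (-5*√l)/2 = 3/2 - 5*√l/2)
(y(-4) + P)² = ((3/2 - 5*I) + 27)² = (57/2 - 5*I)²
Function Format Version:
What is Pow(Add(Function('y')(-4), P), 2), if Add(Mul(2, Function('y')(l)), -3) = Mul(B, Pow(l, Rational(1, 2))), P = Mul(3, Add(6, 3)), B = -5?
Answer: Add(Rational(3149, 4), Mul(-285, I)) ≈ Add(787.25, Mul(-285.00, I))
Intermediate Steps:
P = 27 (P = Mul(3, 9) = 27)
Function('y')(l) = Add(Rational(3, 2), Mul(Rational(-5, 2), Pow(l, Rational(1, 2)))) (Function('y')(l) = Add(Rational(3, 2), Mul(Rational(1, 2), Mul(-5, Pow(l, Rational(1, 2))))) = Add(Rational(3, 2), Mul(Rational(-5, 2), Pow(l, Rational(1, 2)))))
Pow(Add(Function('y')(-4), P), 2) = Pow(Add(Add(Rational(3, 2), Mul(Rational(-5, 2), Pow(-4, Rational(1, 2)))), 27), 2) = Pow(Add(Add(Rational(3, 2), Mul(Rational(-5, 2), Mul(2, I))), 27), 2) = Pow(Add(Add(Rational(3, 2), Mul(-5, I)), 27), 2) = Pow(Add(Rational(57, 2), Mul(-5, I)), 2)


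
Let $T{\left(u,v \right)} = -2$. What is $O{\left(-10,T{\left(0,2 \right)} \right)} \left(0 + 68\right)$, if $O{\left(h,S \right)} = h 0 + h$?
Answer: $-680$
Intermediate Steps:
$O{\left(h,S \right)} = h$ ($O{\left(h,S \right)} = 0 + h = h$)
$O{\left(-10,T{\left(0,2 \right)} \right)} \left(0 + 68\right) = - 10 \left(0 + 68\right) = \left(-10\right) 68 = -680$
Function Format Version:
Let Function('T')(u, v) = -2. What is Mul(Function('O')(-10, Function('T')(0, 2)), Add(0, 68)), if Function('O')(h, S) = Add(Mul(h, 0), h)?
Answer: -680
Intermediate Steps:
Function('O')(h, S) = h (Function('O')(h, S) = Add(0, h) = h)
Mul(Function('O')(-10, Function('T')(0, 2)), Add(0, 68)) = Mul(-10, Add(0, 68)) = Mul(-10, 68) = -680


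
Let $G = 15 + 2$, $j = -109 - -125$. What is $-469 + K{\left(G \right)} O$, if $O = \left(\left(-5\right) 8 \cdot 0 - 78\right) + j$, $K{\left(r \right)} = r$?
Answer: $-1523$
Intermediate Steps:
$j = 16$ ($j = -109 + 125 = 16$)
$G = 17$
$O = -62$ ($O = \left(\left(-5\right) 8 \cdot 0 - 78\right) + 16 = \left(\left(-40\right) 0 - 78\right) + 16 = \left(0 - 78\right) + 16 = -78 + 16 = -62$)
$-469 + K{\left(G \right)} O = -469 + 17 \left(-62\right) = -469 - 1054 = -1523$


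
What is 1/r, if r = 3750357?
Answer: 1/3750357 ≈ 2.6664e-7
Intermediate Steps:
1/r = 1/3750357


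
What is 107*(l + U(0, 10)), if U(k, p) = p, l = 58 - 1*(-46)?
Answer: 12198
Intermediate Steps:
l = 104 (l = 58 + 46 = 104)
107*(l + U(0, 10)) = 107*(104 + 10) = 107*114 = 12198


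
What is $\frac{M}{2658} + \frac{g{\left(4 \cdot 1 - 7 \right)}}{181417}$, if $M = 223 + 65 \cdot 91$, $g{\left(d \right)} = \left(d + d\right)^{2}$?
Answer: $\frac{185605539}{80367731} \approx 2.3095$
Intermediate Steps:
$g{\left(d \right)} = 4 d^{2}$ ($g{\left(d \right)} = \left(2 d\right)^{2} = 4 d^{2}$)
$M = 6138$ ($M = 223 + 5915 = 6138$)
$\frac{M}{2658} + \frac{g{\left(4 \cdot 1 - 7 \right)}}{181417} = \frac{6138}{2658} + \frac{4 \left(4 \cdot 1 - 7\right)^{2}}{181417} = 6138 \cdot \frac{1}{2658} + 4 \left(4 - 7\right)^{2} \cdot \frac{1}{181417} = \frac{1023}{443} + 4 \left(-3\right)^{2} \cdot \frac{1}{181417} = \frac{1023}{443} + 4 \cdot 9 \cdot \frac{1}{181417} = \frac{1023}{443} + 36 \cdot \frac{1}{181417} = \frac{1023}{443} + \frac{36}{181417} = \frac{185605539}{80367731}$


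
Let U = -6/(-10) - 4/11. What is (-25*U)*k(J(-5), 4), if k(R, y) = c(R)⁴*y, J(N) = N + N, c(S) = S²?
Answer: -26000000000/11 ≈ -2.3636e+9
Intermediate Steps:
U = 13/55 (U = -6*(-⅒) - 4*1/11 = ⅗ - 4/11 = 13/55 ≈ 0.23636)
J(N) = 2*N
k(R, y) = y*R⁸ (k(R, y) = (R²)⁴*y = R⁸*y = y*R⁸)
(-25*U)*k(J(-5), 4) = (-25*13/55)*(4*(2*(-5))⁸) = -260*(-10)⁸/11 = -260*100000000/11 = -65/11*400000000 = -26000000000/11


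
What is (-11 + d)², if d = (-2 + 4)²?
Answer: 49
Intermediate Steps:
d = 4 (d = 2² = 4)
(-11 + d)² = (-11 + 4)² = (-7)² = 49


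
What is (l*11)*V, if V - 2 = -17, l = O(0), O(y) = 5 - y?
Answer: -825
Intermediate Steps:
l = 5 (l = 5 - 1*0 = 5 + 0 = 5)
V = -15 (V = 2 - 17 = -15)
(l*11)*V = (5*11)*(-15) = 55*(-15) = -825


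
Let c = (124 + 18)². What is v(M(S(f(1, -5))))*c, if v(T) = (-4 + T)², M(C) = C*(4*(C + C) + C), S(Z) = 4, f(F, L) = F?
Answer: 395214400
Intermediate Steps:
M(C) = 9*C² (M(C) = C*(4*(2*C) + C) = C*(8*C + C) = C*(9*C) = 9*C²)
c = 20164 (c = 142² = 20164)
v(M(S(f(1, -5))))*c = (-4 + 9*4²)²*20164 = (-4 + 9*16)²*20164 = (-4 + 144)²*20164 = 140²*20164 = 19600*20164 = 395214400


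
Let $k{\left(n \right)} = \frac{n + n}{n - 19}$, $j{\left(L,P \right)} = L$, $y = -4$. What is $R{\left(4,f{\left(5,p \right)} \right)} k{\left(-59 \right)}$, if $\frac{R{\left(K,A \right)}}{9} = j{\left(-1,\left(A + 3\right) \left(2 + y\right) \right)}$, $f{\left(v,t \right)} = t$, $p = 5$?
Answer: $- \frac{177}{13} \approx -13.615$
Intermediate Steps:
$R{\left(K,A \right)} = -9$ ($R{\left(K,A \right)} = 9 \left(-1\right) = -9$)
$k{\left(n \right)} = \frac{2 n}{-19 + n}$
$R{\left(4,f{\left(5,p \right)} \right)} k{\left(-59 \right)} = - 9 \cdot 2 \left(-59\right) \frac{1}{-19 - 59} = - 9 \cdot 2 \left(-59\right) \frac{1}{-78} = - 9 \cdot 2 \left(-59\right) \left(- \frac{1}{78}\right) = \left(-9\right) \frac{59}{39} = - \frac{177}{13}$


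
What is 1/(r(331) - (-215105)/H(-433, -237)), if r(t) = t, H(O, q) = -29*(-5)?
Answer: 29/52620 ≈ 0.00055112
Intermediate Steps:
H(O, q) = 145
1/(r(331) - (-215105)/H(-433, -237)) = 1/(331 - (-215105)/145) = 1/(331 - 1*(-43021/29)) = 1/(331 + 43021/29) = 1/(52620/29) = 29/52620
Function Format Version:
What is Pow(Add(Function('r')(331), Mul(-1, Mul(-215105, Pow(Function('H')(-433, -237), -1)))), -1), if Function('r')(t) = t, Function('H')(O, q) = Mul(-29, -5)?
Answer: Rational(29, 52620) ≈ 0.00055112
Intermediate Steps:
Function('H')(O, q) = 145
Pow(Add(Function('r')(331), Mul(-1, Mul(-215105, Pow(Function('H')(-433, -237), -1)))), -1) = Pow(Add(331, Mul(-1, Mul(-215105, Pow(145, -1)))), -1) = Pow(Add(331, Mul(-1, Mul(-215105, Rational(1, 145)))), -1) = Pow(Add(331, Mul(-1, Rational(-43021, 29))), -1) = Pow(Add(331, Rational(43021, 29)), -1) = Pow(Rational(52620, 29), -1) = Rational(29, 52620)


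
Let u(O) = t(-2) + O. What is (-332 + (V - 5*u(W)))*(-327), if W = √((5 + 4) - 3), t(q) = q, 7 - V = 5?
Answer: 104640 + 1635*√6 ≈ 1.0864e+5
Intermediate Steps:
V = 2 (V = 7 - 1*5 = 7 - 5 = 2)
W = √6 (W = √(9 - 3) = √6 ≈ 2.4495)
u(O) = -2 + O
(-332 + (V - 5*u(W)))*(-327) = (-332 + (2 - 5*(-2 + √6)))*(-327) = (-332 + (2 + (10 - 5*√6)))*(-327) = (-332 + (12 - 5*√6))*(-327) = (-320 - 5*√6)*(-327) = 104640 + 1635*√6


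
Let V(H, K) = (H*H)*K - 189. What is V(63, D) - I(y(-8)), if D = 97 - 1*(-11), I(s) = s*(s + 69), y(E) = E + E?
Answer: 429311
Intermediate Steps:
y(E) = 2*E
I(s) = s*(69 + s)
D = 108 (D = 97 + 11 = 108)
V(H, K) = -189 + K*H**2 (V(H, K) = H**2*K - 189 = K*H**2 - 189 = -189 + K*H**2)
V(63, D) - I(y(-8)) = (-189 + 108*63**2) - 2*(-8)*(69 + 2*(-8)) = (-189 + 108*3969) - (-16)*(69 - 16) = (-189 + 428652) - (-16)*53 = 428463 - 1*(-848) = 428463 + 848 = 429311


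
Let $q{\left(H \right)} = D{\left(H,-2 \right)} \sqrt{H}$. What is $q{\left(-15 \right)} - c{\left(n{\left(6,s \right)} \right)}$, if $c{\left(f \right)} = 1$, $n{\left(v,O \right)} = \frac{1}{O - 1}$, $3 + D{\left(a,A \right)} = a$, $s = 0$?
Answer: $-1 - 18 i \sqrt{15} \approx -1.0 - 69.714 i$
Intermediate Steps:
$D{\left(a,A \right)} = -3 + a$
$n{\left(v,O \right)} = \frac{1}{-1 + O}$
$q{\left(H \right)} = \sqrt{H} \left(-3 + H\right)$ ($q{\left(H \right)} = \left(-3 + H\right) \sqrt{H} = \sqrt{H} \left(-3 + H\right)$)
$q{\left(-15 \right)} - c{\left(n{\left(6,s \right)} \right)} = \sqrt{-15} \left(-3 - 15\right) - 1 = i \sqrt{15} \left(-18\right) - 1 = - 18 i \sqrt{15} - 1 = -1 - 18 i \sqrt{15}$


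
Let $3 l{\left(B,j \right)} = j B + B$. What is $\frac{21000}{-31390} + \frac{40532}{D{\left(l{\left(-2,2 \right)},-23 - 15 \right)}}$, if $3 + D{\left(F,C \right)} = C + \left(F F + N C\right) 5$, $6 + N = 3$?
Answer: $\frac{126077048}{1723311} \approx 73.16$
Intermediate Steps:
$N = -3$ ($N = -6 + 3 = -3$)
$l{\left(B,j \right)} = \frac{B}{3} + \frac{B j}{3}$ ($l{\left(B,j \right)} = \frac{j B + B}{3} = \frac{B j + B}{3} = \frac{B + B j}{3} = \frac{B}{3} + \frac{B j}{3}$)
$D{\left(F,C \right)} = -3 - 14 C + 5 F^{2}$ ($D{\left(F,C \right)} = -3 + \left(C + \left(F F - 3 C\right) 5\right) = -3 + \left(C + \left(F^{2} - 3 C\right) 5\right) = -3 - \left(- 5 F^{2} + 14 C\right) = -3 - 14 C + 5 F^{2}$)
$\frac{21000}{-31390} + \frac{40532}{D{\left(l{\left(-2,2 \right)},-23 - 15 \right)}} = \frac{21000}{-31390} + \frac{40532}{-3 - 14 \left(-23 - 15\right) + 5 \left(\frac{1}{3} \left(-2\right) \left(1 + 2\right)\right)^{2}} = 21000 \left(- \frac{1}{31390}\right) + \frac{40532}{-3 - 14 \left(-23 - 15\right) + 5 \left(\frac{1}{3} \left(-2\right) 3\right)^{2}} = - \frac{2100}{3139} + \frac{40532}{-3 - -532 + 5 \left(-2\right)^{2}} = - \frac{2100}{3139} + \frac{40532}{-3 + 532 + 5 \cdot 4} = - \frac{2100}{3139} + \frac{40532}{-3 + 532 + 20} = - \frac{2100}{3139} + \frac{40532}{549} = \frac{126077048}{1723311}$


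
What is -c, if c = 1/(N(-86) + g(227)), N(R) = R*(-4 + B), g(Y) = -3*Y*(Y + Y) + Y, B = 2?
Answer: 1/308775 ≈ 3.2386e-6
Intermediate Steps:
g(Y) = Y - 6*Y**2 (g(Y) = -3*Y*2*Y + Y = -6*Y**2 + Y = Y - 6*Y**2)
N(R) = -2*R (N(R) = R*(-4 + 2) = R*(-2) = -2*R)
c = -1/308775 (c = 1/(-2*(-86) + 227*(1 - 6*227)) = 1/(172 + 227*(1 - 1362)) = 1/(172 + 227*(-1361)) = 1/(172 - 308947) = 1/(-308775) = -1/308775 ≈ -3.2386e-6)
-c = -1*(-1/308775) = 1/308775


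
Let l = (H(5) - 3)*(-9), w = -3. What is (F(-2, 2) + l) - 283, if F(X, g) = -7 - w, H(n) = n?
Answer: -305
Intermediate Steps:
F(X, g) = -4 (F(X, g) = -7 - 1*(-3) = -7 + 3 = -4)
l = -18 (l = (5 - 3)*(-9) = 2*(-9) = -18)
(F(-2, 2) + l) - 283 = (-4 - 18) - 283 = -22 - 283 = -305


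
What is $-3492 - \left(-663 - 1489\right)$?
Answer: $-1340$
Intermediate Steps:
$-3492 - \left(-663 - 1489\right) = -3492 - -2152 = -3492 + 2152 = -1340$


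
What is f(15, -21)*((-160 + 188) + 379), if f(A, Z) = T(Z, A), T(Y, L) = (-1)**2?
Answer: 407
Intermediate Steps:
T(Y, L) = 1
f(A, Z) = 1
f(15, -21)*((-160 + 188) + 379) = 1*((-160 + 188) + 379) = 1*(28 + 379) = 1*407 = 407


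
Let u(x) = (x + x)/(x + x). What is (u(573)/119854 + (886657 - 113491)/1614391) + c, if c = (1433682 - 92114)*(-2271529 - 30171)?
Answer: -597479032191626010106245/193491218914 ≈ -3.0879e+12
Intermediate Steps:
u(x) = 1 (u(x) = (2*x)/((2*x)) = (2*x)*(1/(2*x)) = 1)
c = -3087887065600 (c = 1341568*(-2301700) = -3087887065600)
(u(573)/119854 + (886657 - 113491)/1614391) + c = (1/119854 + (886657 - 113491)/1614391) - 3087887065600 = (1*(1/119854) + 773166*(1/1614391)) - 3087887065600 = (1/119854 + 773166/1614391) - 3087887065600 = 92668652155/193491218914 - 3087887065600 = -597479032191626010106245/193491218914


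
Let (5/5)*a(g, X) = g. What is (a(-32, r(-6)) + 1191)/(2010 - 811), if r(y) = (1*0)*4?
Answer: 1159/1199 ≈ 0.96664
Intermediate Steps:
r(y) = 0 (r(y) = 0*4 = 0)
a(g, X) = g
(a(-32, r(-6)) + 1191)/(2010 - 811) = (-32 + 1191)/(2010 - 811) = 1159/1199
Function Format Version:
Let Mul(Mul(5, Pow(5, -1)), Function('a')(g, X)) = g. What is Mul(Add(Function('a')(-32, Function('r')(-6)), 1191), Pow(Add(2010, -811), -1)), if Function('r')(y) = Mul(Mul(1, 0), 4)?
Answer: Rational(1159, 1199) ≈ 0.96664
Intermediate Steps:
Function('r')(y) = 0 (Function('r')(y) = Mul(0, 4) = 0)
Function('a')(g, X) = g
Mul(Add(Function('a')(-32, Function('r')(-6)), 1191), Pow(Add(2010, -811), -1)) = Mul(Add(-32, 1191), Pow(Add(2010, -811), -1)) = Mul(1159, Pow(1199, -1)) = Mul(1159, Rational(1, 1199)) = Rational(1159, 1199)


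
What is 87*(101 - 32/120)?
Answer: 43819/5 ≈ 8763.8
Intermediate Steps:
87*(101 - 32/120) = 87*(101 - 32*1/120) = 87*(101 - 4/15) = 87*(1511/15) = 43819/5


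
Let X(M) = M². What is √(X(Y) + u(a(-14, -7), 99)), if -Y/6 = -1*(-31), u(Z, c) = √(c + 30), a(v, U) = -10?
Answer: √(34596 + √129) ≈ 186.03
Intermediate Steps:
u(Z, c) = √(30 + c)
Y = -186 (Y = -(-6)*(-31) = -6*31 = -186)
√(X(Y) + u(a(-14, -7), 99)) = √((-186)² + √(30 + 99)) = √(34596 + √129)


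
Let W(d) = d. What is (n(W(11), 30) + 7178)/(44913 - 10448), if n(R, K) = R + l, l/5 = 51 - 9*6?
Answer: 7174/34465 ≈ 0.20815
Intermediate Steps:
l = -15 (l = 5*(51 - 9*6) = 5*(51 - 54) = 5*(-3) = -15)
n(R, K) = -15 + R (n(R, K) = R - 15 = -15 + R)
(n(W(11), 30) + 7178)/(44913 - 10448) = ((-15 + 11) + 7178)/(44913 - 10448) = (-4 + 7178)/34465 = 7174*(1/34465) = 7174/34465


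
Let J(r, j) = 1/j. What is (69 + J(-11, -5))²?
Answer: 118336/25 ≈ 4733.4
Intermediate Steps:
(69 + J(-11, -5))² = (69 + 1/(-5))² = (69 - ⅕)² = (344/5)² = 118336/25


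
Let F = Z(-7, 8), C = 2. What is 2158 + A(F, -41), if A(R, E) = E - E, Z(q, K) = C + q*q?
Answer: 2158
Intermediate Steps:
Z(q, K) = 2 + q² (Z(q, K) = 2 + q*q = 2 + q²)
F = 51 (F = 2 + (-7)² = 2 + 49 = 51)
A(R, E) = 0
2158 + A(F, -41) = 2158 + 0 = 2158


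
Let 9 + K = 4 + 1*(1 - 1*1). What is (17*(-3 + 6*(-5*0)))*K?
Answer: 255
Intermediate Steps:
K = -5 (K = -9 + (4 + 1*(1 - 1*1)) = -9 + (4 + 1*(1 - 1)) = -9 + (4 + 1*0) = -9 + (4 + 0) = -9 + 4 = -5)
(17*(-3 + 6*(-5*0)))*K = (17*(-3 + 6*(-5*0)))*(-5) = (17*(-3 + 6*0))*(-5) = (17*(-3 + 0))*(-5) = (17*(-3))*(-5) = -51*(-5) = 255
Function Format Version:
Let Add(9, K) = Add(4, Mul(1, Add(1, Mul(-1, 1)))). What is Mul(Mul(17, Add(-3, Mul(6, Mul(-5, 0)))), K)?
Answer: 255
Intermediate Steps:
K = -5 (K = Add(-9, Add(4, Mul(1, Add(1, Mul(-1, 1))))) = Add(-9, Add(4, Mul(1, Add(1, -1)))) = Add(-9, Add(4, Mul(1, 0))) = Add(-9, Add(4, 0)) = Add(-9, 4) = -5)
Mul(Mul(17, Add(-3, Mul(6, Mul(-5, 0)))), K) = Mul(Mul(17, Add(-3, Mul(6, Mul(-5, 0)))), -5) = Mul(Mul(17, Add(-3, Mul(6, 0))), -5) = Mul(Mul(17, Add(-3, 0)), -5) = Mul(Mul(17, -3), -5) = Mul(-51, -5) = 255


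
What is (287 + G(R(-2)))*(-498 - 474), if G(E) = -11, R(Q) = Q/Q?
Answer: -268272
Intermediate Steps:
R(Q) = 1
(287 + G(R(-2)))*(-498 - 474) = (287 - 11)*(-498 - 474) = 276*(-972) = -268272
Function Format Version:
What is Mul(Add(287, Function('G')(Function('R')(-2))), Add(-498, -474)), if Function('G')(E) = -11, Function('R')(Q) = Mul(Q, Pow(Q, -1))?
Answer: -268272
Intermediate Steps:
Function('R')(Q) = 1
Mul(Add(287, Function('G')(Function('R')(-2))), Add(-498, -474)) = Mul(Add(287, -11), Add(-498, -474)) = Mul(276, -972) = -268272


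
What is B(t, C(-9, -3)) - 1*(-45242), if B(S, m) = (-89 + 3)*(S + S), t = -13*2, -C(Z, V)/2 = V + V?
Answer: 49714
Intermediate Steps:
C(Z, V) = -4*V (C(Z, V) = -2*(V + V) = -4*V)
t = -26
B(S, m) = -172*S
B(t, C(-9, -3)) - 1*(-45242) = -172*(-26) - 1*(-45242) = 4472 + 45242 = 49714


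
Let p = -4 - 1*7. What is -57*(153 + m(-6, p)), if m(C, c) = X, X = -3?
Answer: -8550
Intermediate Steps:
p = -11 (p = -4 - 7 = -11)
m(C, c) = -3
-57*(153 + m(-6, p)) = -57*(153 - 3) = -57*150 = -8550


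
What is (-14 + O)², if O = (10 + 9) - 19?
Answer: 196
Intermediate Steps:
O = 0 (O = 19 - 19 = 0)
(-14 + O)² = (-14 + 0)² = (-14)² = 196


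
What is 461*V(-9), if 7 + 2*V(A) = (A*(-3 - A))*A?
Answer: 220819/2 ≈ 1.1041e+5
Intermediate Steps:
V(A) = -7/2 + A²*(-3 - A)/2 (V(A) = -7/2 + ((A*(-3 - A))*A)/2 = -7/2 + (A²*(-3 - A))/2 = -7/2 + A²*(-3 - A)/2)
461*V(-9) = 461*(-7/2 - 3/2*(-9)² - ½*(-9)³) = 461*(-7/2 - 3/2*81 - ½*(-729)) = 461*(-7/2 - 243/2 + 729/2) = 461*(479/2) = 220819/2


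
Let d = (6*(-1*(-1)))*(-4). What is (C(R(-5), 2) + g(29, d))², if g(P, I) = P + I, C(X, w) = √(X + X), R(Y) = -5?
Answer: (5 + I*√10)² ≈ 15.0 + 31.623*I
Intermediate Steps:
C(X, w) = √2*√X (C(X, w) = √(2*X) = √2*√X)
d = -24 (d = (6*1)*(-4) = 6*(-4) = -24)
g(P, I) = I + P
(C(R(-5), 2) + g(29, d))² = (√2*√(-5) + (-24 + 29))² = (√2*(I*√5) + 5)² = (I*√10 + 5)² = (5 + I*√10)²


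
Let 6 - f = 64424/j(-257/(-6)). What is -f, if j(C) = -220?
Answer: -16436/55 ≈ -298.84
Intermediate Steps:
f = 16436/55 (f = 6 - 64424/(-220) = 6 - 64424*(-1)/220 = 6 - 1*(-16106/55) = 6 + 16106/55 = 16436/55 ≈ 298.84)
-f = -1*16436/55 = -16436/55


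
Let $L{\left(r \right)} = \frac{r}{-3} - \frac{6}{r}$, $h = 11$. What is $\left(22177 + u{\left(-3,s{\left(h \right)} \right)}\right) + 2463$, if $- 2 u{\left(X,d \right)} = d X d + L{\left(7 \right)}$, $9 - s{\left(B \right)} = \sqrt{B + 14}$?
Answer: $\frac{1035955}{42} \approx 24666.0$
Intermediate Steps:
$L{\left(r \right)} = - \frac{6}{r} - \frac{r}{3}$ ($L{\left(r \right)} = r \left(- \frac{1}{3}\right) - \frac{6}{r} = - \frac{r}{3} - \frac{6}{r} = - \frac{6}{r} - \frac{r}{3}$)
$s{\left(B \right)} = 9 - \sqrt{14 + B}$ ($s{\left(B \right)} = 9 - \sqrt{B + 14} = 9 - \sqrt{14 + B}$)
$u{\left(X,d \right)} = \frac{67}{42} - \frac{X d^{2}}{2}$ ($u{\left(X,d \right)} = - \frac{d X d - \left(\frac{7}{3} + \frac{6}{7}\right)}{2} = - \frac{X d d - \frac{67}{21}}{2} = - \frac{X d^{2} - \frac{67}{21}}{2} = - \frac{- \frac{67}{21} + X d^{2}}{2} = \frac{67}{42} - \frac{X d^{2}}{2}$)
$\left(22177 + u{\left(-3,s{\left(h \right)} \right)}\right) + 2463 = \left(22177 - \left(- \frac{67}{42} - \frac{3 \left(9 - \sqrt{14 + 11}\right)^{2}}{2}\right)\right) + 2463 = \left(22177 - \left(- \frac{67}{42} - \frac{3 \left(9 - \sqrt{25}\right)^{2}}{2}\right)\right) + 2463 = \left(22177 - \left(- \frac{67}{42} - \frac{3 \left(9 - 5\right)^{2}}{2}\right)\right) + 2463 = \left(22177 - \left(- \frac{67}{42} - \frac{3 \cdot 4^{2}}{2}\right)\right) + 2463 = \left(22177 - \left(- \frac{67}{42} - 24\right)\right) + 2463 = \left(22177 + \left(\frac{67}{42} + 24\right)\right) + 2463 = \left(22177 + \frac{1075}{42}\right) + 2463 = \frac{932509}{42} + 2463 = \frac{1035955}{42}$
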